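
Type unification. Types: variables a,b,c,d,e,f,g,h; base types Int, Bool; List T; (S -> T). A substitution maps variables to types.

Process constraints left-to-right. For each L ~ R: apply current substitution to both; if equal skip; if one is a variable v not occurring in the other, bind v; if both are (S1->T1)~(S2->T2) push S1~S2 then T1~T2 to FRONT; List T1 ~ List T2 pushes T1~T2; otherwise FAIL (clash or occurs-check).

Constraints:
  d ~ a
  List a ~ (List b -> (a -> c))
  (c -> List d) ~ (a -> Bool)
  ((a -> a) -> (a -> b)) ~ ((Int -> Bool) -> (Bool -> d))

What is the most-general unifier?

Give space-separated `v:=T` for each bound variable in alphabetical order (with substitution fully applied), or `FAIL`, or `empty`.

Answer: FAIL

Derivation:
step 1: unify d ~ a  [subst: {-} | 3 pending]
  bind d := a
step 2: unify List a ~ (List b -> (a -> c))  [subst: {d:=a} | 2 pending]
  clash: List a vs (List b -> (a -> c))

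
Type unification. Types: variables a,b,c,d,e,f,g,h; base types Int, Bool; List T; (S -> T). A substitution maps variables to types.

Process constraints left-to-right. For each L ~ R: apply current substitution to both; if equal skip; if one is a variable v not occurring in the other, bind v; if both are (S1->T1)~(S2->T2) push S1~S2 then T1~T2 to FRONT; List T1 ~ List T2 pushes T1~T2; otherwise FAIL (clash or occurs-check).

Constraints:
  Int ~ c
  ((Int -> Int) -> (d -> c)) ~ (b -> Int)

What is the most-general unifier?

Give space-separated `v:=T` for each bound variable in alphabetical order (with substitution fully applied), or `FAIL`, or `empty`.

step 1: unify Int ~ c  [subst: {-} | 1 pending]
  bind c := Int
step 2: unify ((Int -> Int) -> (d -> Int)) ~ (b -> Int)  [subst: {c:=Int} | 0 pending]
  -> decompose arrow: push (Int -> Int)~b, (d -> Int)~Int
step 3: unify (Int -> Int) ~ b  [subst: {c:=Int} | 1 pending]
  bind b := (Int -> Int)
step 4: unify (d -> Int) ~ Int  [subst: {c:=Int, b:=(Int -> Int)} | 0 pending]
  clash: (d -> Int) vs Int

Answer: FAIL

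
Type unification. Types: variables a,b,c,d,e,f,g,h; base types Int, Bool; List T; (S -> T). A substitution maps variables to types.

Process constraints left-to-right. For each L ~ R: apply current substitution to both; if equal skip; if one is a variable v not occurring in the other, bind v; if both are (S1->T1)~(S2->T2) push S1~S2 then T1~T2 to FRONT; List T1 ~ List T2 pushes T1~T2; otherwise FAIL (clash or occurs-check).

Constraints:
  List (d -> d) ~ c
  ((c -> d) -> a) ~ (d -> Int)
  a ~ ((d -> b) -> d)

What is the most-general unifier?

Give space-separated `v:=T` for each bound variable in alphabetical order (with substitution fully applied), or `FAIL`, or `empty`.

Answer: FAIL

Derivation:
step 1: unify List (d -> d) ~ c  [subst: {-} | 2 pending]
  bind c := List (d -> d)
step 2: unify ((List (d -> d) -> d) -> a) ~ (d -> Int)  [subst: {c:=List (d -> d)} | 1 pending]
  -> decompose arrow: push (List (d -> d) -> d)~d, a~Int
step 3: unify (List (d -> d) -> d) ~ d  [subst: {c:=List (d -> d)} | 2 pending]
  occurs-check fail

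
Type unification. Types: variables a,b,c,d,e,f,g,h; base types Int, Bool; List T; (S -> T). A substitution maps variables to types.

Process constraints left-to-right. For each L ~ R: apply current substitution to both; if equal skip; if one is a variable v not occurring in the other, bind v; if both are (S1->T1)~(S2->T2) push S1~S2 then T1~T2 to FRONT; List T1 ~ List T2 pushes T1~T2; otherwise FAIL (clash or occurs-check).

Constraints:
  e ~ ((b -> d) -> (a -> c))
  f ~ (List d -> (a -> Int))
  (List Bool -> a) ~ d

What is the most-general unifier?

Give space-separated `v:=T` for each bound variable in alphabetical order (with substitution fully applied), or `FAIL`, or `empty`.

Answer: d:=(List Bool -> a) e:=((b -> (List Bool -> a)) -> (a -> c)) f:=(List (List Bool -> a) -> (a -> Int))

Derivation:
step 1: unify e ~ ((b -> d) -> (a -> c))  [subst: {-} | 2 pending]
  bind e := ((b -> d) -> (a -> c))
step 2: unify f ~ (List d -> (a -> Int))  [subst: {e:=((b -> d) -> (a -> c))} | 1 pending]
  bind f := (List d -> (a -> Int))
step 3: unify (List Bool -> a) ~ d  [subst: {e:=((b -> d) -> (a -> c)), f:=(List d -> (a -> Int))} | 0 pending]
  bind d := (List Bool -> a)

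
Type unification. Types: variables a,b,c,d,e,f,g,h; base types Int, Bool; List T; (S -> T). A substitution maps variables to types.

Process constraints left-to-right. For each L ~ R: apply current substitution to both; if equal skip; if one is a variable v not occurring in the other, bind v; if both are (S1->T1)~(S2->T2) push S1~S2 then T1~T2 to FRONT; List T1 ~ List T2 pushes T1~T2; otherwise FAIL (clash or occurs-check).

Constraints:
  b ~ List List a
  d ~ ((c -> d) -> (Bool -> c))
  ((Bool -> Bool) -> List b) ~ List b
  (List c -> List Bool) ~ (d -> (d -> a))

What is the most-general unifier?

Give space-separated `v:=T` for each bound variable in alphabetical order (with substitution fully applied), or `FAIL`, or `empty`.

Answer: FAIL

Derivation:
step 1: unify b ~ List List a  [subst: {-} | 3 pending]
  bind b := List List a
step 2: unify d ~ ((c -> d) -> (Bool -> c))  [subst: {b:=List List a} | 2 pending]
  occurs-check fail: d in ((c -> d) -> (Bool -> c))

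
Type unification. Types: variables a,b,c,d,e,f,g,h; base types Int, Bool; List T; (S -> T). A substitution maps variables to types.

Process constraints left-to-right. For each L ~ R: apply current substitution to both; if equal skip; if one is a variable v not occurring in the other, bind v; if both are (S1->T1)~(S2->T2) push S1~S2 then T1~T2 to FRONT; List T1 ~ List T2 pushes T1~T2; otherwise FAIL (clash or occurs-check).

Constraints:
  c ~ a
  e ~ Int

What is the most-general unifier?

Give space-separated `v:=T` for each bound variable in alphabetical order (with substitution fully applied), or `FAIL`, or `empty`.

step 1: unify c ~ a  [subst: {-} | 1 pending]
  bind c := a
step 2: unify e ~ Int  [subst: {c:=a} | 0 pending]
  bind e := Int

Answer: c:=a e:=Int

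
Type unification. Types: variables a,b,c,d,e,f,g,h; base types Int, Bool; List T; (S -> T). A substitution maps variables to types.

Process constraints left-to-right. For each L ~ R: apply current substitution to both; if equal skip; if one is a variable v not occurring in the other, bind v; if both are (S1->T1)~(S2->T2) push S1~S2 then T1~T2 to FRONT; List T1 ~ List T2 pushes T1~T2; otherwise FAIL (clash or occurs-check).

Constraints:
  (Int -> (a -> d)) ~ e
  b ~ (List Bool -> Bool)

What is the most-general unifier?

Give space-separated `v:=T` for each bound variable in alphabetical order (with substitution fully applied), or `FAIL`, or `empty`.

Answer: b:=(List Bool -> Bool) e:=(Int -> (a -> d))

Derivation:
step 1: unify (Int -> (a -> d)) ~ e  [subst: {-} | 1 pending]
  bind e := (Int -> (a -> d))
step 2: unify b ~ (List Bool -> Bool)  [subst: {e:=(Int -> (a -> d))} | 0 pending]
  bind b := (List Bool -> Bool)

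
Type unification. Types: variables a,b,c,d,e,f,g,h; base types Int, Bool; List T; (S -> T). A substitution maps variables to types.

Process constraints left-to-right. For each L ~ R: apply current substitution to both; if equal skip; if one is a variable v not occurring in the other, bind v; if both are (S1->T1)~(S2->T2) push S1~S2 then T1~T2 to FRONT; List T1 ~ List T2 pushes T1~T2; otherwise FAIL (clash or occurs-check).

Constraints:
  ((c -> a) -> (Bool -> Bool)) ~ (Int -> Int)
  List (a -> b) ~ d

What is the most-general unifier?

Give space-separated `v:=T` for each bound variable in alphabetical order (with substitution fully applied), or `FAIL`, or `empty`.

Answer: FAIL

Derivation:
step 1: unify ((c -> a) -> (Bool -> Bool)) ~ (Int -> Int)  [subst: {-} | 1 pending]
  -> decompose arrow: push (c -> a)~Int, (Bool -> Bool)~Int
step 2: unify (c -> a) ~ Int  [subst: {-} | 2 pending]
  clash: (c -> a) vs Int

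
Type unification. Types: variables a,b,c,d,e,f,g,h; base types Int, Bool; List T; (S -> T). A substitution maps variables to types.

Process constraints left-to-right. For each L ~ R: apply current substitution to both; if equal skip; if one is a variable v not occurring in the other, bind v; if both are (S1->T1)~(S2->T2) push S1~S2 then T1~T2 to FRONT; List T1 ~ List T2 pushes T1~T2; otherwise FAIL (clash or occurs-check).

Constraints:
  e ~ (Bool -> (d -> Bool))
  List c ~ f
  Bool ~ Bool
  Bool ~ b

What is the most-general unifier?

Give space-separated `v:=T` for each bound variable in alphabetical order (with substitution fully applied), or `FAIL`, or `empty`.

Answer: b:=Bool e:=(Bool -> (d -> Bool)) f:=List c

Derivation:
step 1: unify e ~ (Bool -> (d -> Bool))  [subst: {-} | 3 pending]
  bind e := (Bool -> (d -> Bool))
step 2: unify List c ~ f  [subst: {e:=(Bool -> (d -> Bool))} | 2 pending]
  bind f := List c
step 3: unify Bool ~ Bool  [subst: {e:=(Bool -> (d -> Bool)), f:=List c} | 1 pending]
  -> identical, skip
step 4: unify Bool ~ b  [subst: {e:=(Bool -> (d -> Bool)), f:=List c} | 0 pending]
  bind b := Bool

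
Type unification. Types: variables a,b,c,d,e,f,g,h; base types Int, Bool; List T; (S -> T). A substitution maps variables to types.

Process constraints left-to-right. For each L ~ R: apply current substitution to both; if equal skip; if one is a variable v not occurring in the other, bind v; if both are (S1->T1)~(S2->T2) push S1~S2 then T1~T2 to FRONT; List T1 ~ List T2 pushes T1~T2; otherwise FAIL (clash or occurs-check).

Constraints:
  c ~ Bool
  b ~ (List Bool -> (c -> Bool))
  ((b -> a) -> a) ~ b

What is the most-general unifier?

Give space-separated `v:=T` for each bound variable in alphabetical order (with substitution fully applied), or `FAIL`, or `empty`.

Answer: FAIL

Derivation:
step 1: unify c ~ Bool  [subst: {-} | 2 pending]
  bind c := Bool
step 2: unify b ~ (List Bool -> (Bool -> Bool))  [subst: {c:=Bool} | 1 pending]
  bind b := (List Bool -> (Bool -> Bool))
step 3: unify (((List Bool -> (Bool -> Bool)) -> a) -> a) ~ (List Bool -> (Bool -> Bool))  [subst: {c:=Bool, b:=(List Bool -> (Bool -> Bool))} | 0 pending]
  -> decompose arrow: push ((List Bool -> (Bool -> Bool)) -> a)~List Bool, a~(Bool -> Bool)
step 4: unify ((List Bool -> (Bool -> Bool)) -> a) ~ List Bool  [subst: {c:=Bool, b:=(List Bool -> (Bool -> Bool))} | 1 pending]
  clash: ((List Bool -> (Bool -> Bool)) -> a) vs List Bool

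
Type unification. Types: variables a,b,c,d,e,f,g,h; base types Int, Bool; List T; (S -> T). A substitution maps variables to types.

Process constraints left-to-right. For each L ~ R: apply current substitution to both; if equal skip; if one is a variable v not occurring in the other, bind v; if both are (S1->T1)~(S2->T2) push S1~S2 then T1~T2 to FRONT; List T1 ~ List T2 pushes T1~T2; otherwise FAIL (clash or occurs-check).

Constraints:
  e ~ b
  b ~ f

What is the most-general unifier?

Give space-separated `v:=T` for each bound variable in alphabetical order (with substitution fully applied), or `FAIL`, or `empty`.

step 1: unify e ~ b  [subst: {-} | 1 pending]
  bind e := b
step 2: unify b ~ f  [subst: {e:=b} | 0 pending]
  bind b := f

Answer: b:=f e:=f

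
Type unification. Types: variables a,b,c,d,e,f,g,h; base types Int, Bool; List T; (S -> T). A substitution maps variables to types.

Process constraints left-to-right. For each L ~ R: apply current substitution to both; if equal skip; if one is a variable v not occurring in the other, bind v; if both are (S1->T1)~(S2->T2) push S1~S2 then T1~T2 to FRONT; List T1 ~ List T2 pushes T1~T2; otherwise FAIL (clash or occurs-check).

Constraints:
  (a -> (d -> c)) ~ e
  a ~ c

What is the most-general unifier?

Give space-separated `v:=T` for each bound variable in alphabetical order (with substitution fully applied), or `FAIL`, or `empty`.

Answer: a:=c e:=(c -> (d -> c))

Derivation:
step 1: unify (a -> (d -> c)) ~ e  [subst: {-} | 1 pending]
  bind e := (a -> (d -> c))
step 2: unify a ~ c  [subst: {e:=(a -> (d -> c))} | 0 pending]
  bind a := c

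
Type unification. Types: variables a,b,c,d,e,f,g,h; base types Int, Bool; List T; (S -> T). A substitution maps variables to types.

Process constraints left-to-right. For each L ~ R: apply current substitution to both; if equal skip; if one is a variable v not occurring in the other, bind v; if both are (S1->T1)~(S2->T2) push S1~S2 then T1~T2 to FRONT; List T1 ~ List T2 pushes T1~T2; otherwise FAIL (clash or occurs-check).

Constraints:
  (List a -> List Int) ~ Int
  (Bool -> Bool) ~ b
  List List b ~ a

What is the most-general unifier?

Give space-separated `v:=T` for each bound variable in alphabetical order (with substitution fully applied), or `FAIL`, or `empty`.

Answer: FAIL

Derivation:
step 1: unify (List a -> List Int) ~ Int  [subst: {-} | 2 pending]
  clash: (List a -> List Int) vs Int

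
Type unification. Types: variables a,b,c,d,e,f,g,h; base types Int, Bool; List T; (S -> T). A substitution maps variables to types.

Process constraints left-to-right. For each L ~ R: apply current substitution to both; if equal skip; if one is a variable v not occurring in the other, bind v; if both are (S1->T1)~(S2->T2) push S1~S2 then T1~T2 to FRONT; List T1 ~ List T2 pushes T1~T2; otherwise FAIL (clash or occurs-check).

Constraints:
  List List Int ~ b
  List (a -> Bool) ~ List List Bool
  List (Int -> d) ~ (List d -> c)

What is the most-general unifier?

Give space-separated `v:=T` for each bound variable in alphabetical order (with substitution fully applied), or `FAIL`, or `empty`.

step 1: unify List List Int ~ b  [subst: {-} | 2 pending]
  bind b := List List Int
step 2: unify List (a -> Bool) ~ List List Bool  [subst: {b:=List List Int} | 1 pending]
  -> decompose List: push (a -> Bool)~List Bool
step 3: unify (a -> Bool) ~ List Bool  [subst: {b:=List List Int} | 1 pending]
  clash: (a -> Bool) vs List Bool

Answer: FAIL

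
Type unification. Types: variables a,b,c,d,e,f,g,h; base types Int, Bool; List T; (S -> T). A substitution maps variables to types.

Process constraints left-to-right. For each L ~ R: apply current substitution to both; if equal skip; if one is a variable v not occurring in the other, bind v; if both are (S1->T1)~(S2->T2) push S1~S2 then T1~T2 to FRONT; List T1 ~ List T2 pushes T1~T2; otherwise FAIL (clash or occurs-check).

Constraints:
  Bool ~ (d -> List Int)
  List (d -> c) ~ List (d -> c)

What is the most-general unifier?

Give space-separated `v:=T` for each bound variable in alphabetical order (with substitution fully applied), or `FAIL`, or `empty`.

Answer: FAIL

Derivation:
step 1: unify Bool ~ (d -> List Int)  [subst: {-} | 1 pending]
  clash: Bool vs (d -> List Int)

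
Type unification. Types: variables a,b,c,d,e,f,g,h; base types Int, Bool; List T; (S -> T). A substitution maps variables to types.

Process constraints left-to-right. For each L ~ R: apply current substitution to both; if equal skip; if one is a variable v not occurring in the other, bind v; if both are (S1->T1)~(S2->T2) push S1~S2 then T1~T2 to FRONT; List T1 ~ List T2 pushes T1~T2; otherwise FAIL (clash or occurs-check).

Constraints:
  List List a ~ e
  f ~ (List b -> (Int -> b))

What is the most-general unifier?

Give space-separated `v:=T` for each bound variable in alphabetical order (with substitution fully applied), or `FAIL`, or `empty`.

Answer: e:=List List a f:=(List b -> (Int -> b))

Derivation:
step 1: unify List List a ~ e  [subst: {-} | 1 pending]
  bind e := List List a
step 2: unify f ~ (List b -> (Int -> b))  [subst: {e:=List List a} | 0 pending]
  bind f := (List b -> (Int -> b))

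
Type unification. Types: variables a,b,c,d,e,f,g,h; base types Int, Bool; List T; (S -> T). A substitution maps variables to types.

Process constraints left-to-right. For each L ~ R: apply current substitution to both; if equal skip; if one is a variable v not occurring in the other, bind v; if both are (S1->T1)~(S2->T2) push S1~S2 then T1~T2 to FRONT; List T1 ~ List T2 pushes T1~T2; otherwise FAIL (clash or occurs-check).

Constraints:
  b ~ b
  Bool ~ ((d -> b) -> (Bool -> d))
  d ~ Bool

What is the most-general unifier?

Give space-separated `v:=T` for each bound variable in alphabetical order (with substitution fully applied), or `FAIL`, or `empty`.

Answer: FAIL

Derivation:
step 1: unify b ~ b  [subst: {-} | 2 pending]
  -> identical, skip
step 2: unify Bool ~ ((d -> b) -> (Bool -> d))  [subst: {-} | 1 pending]
  clash: Bool vs ((d -> b) -> (Bool -> d))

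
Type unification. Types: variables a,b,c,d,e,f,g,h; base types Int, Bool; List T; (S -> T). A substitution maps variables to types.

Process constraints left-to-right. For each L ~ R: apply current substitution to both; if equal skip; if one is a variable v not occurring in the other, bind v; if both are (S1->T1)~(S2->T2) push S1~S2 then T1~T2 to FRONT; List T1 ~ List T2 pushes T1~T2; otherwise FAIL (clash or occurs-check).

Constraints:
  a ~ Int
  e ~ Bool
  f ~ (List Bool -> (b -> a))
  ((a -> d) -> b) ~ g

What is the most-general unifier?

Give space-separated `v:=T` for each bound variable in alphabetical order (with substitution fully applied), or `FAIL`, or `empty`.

step 1: unify a ~ Int  [subst: {-} | 3 pending]
  bind a := Int
step 2: unify e ~ Bool  [subst: {a:=Int} | 2 pending]
  bind e := Bool
step 3: unify f ~ (List Bool -> (b -> Int))  [subst: {a:=Int, e:=Bool} | 1 pending]
  bind f := (List Bool -> (b -> Int))
step 4: unify ((Int -> d) -> b) ~ g  [subst: {a:=Int, e:=Bool, f:=(List Bool -> (b -> Int))} | 0 pending]
  bind g := ((Int -> d) -> b)

Answer: a:=Int e:=Bool f:=(List Bool -> (b -> Int)) g:=((Int -> d) -> b)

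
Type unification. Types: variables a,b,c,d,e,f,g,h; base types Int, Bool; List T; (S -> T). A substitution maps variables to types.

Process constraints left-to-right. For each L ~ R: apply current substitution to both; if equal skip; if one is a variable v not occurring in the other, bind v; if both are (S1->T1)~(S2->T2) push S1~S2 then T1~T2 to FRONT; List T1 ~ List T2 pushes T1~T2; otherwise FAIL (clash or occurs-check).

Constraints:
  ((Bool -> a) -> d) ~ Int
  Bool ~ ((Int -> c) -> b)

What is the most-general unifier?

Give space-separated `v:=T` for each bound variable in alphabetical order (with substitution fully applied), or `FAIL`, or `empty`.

step 1: unify ((Bool -> a) -> d) ~ Int  [subst: {-} | 1 pending]
  clash: ((Bool -> a) -> d) vs Int

Answer: FAIL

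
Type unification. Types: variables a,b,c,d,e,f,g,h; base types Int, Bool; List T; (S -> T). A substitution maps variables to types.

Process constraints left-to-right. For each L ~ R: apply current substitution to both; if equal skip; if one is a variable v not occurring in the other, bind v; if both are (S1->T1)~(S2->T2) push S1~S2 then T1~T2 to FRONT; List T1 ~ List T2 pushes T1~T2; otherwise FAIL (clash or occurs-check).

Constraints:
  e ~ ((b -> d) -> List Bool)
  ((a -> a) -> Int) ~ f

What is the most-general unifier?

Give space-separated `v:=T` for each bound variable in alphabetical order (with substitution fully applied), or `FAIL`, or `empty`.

step 1: unify e ~ ((b -> d) -> List Bool)  [subst: {-} | 1 pending]
  bind e := ((b -> d) -> List Bool)
step 2: unify ((a -> a) -> Int) ~ f  [subst: {e:=((b -> d) -> List Bool)} | 0 pending]
  bind f := ((a -> a) -> Int)

Answer: e:=((b -> d) -> List Bool) f:=((a -> a) -> Int)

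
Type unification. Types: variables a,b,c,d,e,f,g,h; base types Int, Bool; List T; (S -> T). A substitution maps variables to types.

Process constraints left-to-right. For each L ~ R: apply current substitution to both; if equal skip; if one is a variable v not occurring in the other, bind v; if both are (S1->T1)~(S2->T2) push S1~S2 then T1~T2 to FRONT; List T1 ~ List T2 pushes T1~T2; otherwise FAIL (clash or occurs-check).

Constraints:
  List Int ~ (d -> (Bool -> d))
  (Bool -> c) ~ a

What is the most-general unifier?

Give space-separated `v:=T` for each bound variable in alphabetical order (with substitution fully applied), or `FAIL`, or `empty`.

Answer: FAIL

Derivation:
step 1: unify List Int ~ (d -> (Bool -> d))  [subst: {-} | 1 pending]
  clash: List Int vs (d -> (Bool -> d))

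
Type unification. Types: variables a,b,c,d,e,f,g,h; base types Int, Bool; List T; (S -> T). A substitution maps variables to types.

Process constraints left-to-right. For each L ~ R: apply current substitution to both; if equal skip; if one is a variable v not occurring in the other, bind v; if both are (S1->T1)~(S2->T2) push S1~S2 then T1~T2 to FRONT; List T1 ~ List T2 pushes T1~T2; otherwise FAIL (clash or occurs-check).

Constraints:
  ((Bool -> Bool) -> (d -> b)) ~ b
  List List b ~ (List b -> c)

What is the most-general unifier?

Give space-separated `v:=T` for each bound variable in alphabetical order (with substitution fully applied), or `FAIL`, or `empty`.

step 1: unify ((Bool -> Bool) -> (d -> b)) ~ b  [subst: {-} | 1 pending]
  occurs-check fail

Answer: FAIL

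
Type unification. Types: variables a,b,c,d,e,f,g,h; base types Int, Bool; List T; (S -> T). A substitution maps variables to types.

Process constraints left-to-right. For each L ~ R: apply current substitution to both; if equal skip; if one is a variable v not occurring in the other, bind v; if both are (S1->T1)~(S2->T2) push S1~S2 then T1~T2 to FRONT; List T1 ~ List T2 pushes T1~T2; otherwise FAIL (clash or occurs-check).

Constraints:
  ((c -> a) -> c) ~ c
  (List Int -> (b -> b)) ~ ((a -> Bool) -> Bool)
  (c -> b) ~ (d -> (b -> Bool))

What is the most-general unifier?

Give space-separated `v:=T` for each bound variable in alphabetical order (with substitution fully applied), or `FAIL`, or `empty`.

Answer: FAIL

Derivation:
step 1: unify ((c -> a) -> c) ~ c  [subst: {-} | 2 pending]
  occurs-check fail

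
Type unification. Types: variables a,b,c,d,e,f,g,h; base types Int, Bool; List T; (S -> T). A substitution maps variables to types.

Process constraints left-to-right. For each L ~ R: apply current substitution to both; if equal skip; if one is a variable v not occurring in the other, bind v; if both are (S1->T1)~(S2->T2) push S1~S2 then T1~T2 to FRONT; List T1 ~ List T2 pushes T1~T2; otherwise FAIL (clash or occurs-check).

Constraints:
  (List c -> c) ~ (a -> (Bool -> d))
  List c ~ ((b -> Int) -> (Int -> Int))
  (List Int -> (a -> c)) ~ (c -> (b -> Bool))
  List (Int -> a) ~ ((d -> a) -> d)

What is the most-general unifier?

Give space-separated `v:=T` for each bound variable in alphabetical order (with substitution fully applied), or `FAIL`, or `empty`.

step 1: unify (List c -> c) ~ (a -> (Bool -> d))  [subst: {-} | 3 pending]
  -> decompose arrow: push List c~a, c~(Bool -> d)
step 2: unify List c ~ a  [subst: {-} | 4 pending]
  bind a := List c
step 3: unify c ~ (Bool -> d)  [subst: {a:=List c} | 3 pending]
  bind c := (Bool -> d)
step 4: unify List (Bool -> d) ~ ((b -> Int) -> (Int -> Int))  [subst: {a:=List c, c:=(Bool -> d)} | 2 pending]
  clash: List (Bool -> d) vs ((b -> Int) -> (Int -> Int))

Answer: FAIL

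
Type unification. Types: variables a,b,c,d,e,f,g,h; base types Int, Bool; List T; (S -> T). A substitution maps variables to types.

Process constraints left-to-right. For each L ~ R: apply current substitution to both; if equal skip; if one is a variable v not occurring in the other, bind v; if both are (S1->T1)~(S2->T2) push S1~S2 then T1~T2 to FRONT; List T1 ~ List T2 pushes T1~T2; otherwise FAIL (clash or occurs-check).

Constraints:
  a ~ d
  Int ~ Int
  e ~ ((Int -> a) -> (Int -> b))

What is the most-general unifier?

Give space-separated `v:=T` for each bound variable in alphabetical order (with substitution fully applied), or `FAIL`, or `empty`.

Answer: a:=d e:=((Int -> d) -> (Int -> b))

Derivation:
step 1: unify a ~ d  [subst: {-} | 2 pending]
  bind a := d
step 2: unify Int ~ Int  [subst: {a:=d} | 1 pending]
  -> identical, skip
step 3: unify e ~ ((Int -> d) -> (Int -> b))  [subst: {a:=d} | 0 pending]
  bind e := ((Int -> d) -> (Int -> b))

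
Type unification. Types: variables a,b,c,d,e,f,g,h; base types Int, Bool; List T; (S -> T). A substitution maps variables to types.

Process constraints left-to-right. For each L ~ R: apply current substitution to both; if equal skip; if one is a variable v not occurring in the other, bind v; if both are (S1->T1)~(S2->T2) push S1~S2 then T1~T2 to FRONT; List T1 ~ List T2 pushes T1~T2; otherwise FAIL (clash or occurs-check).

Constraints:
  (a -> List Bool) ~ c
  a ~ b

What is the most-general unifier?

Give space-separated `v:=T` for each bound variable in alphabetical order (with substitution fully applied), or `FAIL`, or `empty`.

Answer: a:=b c:=(b -> List Bool)

Derivation:
step 1: unify (a -> List Bool) ~ c  [subst: {-} | 1 pending]
  bind c := (a -> List Bool)
step 2: unify a ~ b  [subst: {c:=(a -> List Bool)} | 0 pending]
  bind a := b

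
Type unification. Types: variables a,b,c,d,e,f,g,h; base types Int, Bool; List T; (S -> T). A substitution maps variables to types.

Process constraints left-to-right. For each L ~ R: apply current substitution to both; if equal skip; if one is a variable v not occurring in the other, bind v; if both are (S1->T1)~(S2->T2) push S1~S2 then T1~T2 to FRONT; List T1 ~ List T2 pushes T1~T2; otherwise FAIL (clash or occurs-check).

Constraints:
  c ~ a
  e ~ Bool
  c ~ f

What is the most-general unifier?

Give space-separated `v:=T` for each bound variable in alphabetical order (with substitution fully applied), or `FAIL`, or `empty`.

step 1: unify c ~ a  [subst: {-} | 2 pending]
  bind c := a
step 2: unify e ~ Bool  [subst: {c:=a} | 1 pending]
  bind e := Bool
step 3: unify a ~ f  [subst: {c:=a, e:=Bool} | 0 pending]
  bind a := f

Answer: a:=f c:=f e:=Bool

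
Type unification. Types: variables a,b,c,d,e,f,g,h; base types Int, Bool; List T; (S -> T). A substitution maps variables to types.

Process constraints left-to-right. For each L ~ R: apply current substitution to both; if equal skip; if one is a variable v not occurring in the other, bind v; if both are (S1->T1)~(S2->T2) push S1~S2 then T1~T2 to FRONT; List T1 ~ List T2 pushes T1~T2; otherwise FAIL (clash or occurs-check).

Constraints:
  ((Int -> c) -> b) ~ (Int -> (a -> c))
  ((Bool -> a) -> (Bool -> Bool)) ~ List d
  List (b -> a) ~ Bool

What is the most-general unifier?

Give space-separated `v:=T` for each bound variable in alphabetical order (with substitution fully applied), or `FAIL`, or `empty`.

Answer: FAIL

Derivation:
step 1: unify ((Int -> c) -> b) ~ (Int -> (a -> c))  [subst: {-} | 2 pending]
  -> decompose arrow: push (Int -> c)~Int, b~(a -> c)
step 2: unify (Int -> c) ~ Int  [subst: {-} | 3 pending]
  clash: (Int -> c) vs Int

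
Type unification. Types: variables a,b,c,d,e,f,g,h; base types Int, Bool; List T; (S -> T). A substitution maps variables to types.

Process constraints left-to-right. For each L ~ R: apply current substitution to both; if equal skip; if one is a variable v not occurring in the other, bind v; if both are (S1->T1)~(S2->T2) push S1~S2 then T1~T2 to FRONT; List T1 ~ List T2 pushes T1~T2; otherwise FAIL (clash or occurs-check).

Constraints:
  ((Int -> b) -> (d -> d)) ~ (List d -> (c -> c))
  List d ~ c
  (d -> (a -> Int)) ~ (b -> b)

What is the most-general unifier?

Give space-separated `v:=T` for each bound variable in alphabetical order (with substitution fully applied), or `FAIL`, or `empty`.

step 1: unify ((Int -> b) -> (d -> d)) ~ (List d -> (c -> c))  [subst: {-} | 2 pending]
  -> decompose arrow: push (Int -> b)~List d, (d -> d)~(c -> c)
step 2: unify (Int -> b) ~ List d  [subst: {-} | 3 pending]
  clash: (Int -> b) vs List d

Answer: FAIL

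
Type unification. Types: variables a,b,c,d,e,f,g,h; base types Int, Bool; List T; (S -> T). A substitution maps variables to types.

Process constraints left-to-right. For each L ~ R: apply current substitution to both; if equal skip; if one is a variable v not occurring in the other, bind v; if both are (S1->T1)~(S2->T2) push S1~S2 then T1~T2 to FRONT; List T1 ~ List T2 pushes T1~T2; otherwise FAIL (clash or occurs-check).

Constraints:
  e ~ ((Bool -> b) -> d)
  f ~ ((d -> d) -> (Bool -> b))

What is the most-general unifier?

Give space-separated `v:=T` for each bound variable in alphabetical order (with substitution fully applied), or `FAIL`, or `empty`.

step 1: unify e ~ ((Bool -> b) -> d)  [subst: {-} | 1 pending]
  bind e := ((Bool -> b) -> d)
step 2: unify f ~ ((d -> d) -> (Bool -> b))  [subst: {e:=((Bool -> b) -> d)} | 0 pending]
  bind f := ((d -> d) -> (Bool -> b))

Answer: e:=((Bool -> b) -> d) f:=((d -> d) -> (Bool -> b))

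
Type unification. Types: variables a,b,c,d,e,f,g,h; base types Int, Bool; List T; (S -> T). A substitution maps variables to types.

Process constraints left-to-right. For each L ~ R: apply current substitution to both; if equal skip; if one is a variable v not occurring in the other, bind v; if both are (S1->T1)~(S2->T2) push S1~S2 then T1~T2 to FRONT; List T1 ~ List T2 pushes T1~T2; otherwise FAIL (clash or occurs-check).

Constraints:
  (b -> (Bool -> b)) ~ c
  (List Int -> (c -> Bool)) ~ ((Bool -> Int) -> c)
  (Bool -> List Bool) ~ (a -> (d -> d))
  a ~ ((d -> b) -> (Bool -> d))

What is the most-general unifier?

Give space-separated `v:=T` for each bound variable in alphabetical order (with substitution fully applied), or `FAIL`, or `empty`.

step 1: unify (b -> (Bool -> b)) ~ c  [subst: {-} | 3 pending]
  bind c := (b -> (Bool -> b))
step 2: unify (List Int -> ((b -> (Bool -> b)) -> Bool)) ~ ((Bool -> Int) -> (b -> (Bool -> b)))  [subst: {c:=(b -> (Bool -> b))} | 2 pending]
  -> decompose arrow: push List Int~(Bool -> Int), ((b -> (Bool -> b)) -> Bool)~(b -> (Bool -> b))
step 3: unify List Int ~ (Bool -> Int)  [subst: {c:=(b -> (Bool -> b))} | 3 pending]
  clash: List Int vs (Bool -> Int)

Answer: FAIL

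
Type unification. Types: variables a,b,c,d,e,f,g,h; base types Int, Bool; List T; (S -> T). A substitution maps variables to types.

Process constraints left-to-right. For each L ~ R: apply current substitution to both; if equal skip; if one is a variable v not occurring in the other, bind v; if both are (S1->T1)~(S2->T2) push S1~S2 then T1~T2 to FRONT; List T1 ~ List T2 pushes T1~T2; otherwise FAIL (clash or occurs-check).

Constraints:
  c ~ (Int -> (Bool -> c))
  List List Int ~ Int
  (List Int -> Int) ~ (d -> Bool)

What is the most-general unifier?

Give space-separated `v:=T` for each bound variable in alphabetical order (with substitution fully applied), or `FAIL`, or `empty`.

Answer: FAIL

Derivation:
step 1: unify c ~ (Int -> (Bool -> c))  [subst: {-} | 2 pending]
  occurs-check fail: c in (Int -> (Bool -> c))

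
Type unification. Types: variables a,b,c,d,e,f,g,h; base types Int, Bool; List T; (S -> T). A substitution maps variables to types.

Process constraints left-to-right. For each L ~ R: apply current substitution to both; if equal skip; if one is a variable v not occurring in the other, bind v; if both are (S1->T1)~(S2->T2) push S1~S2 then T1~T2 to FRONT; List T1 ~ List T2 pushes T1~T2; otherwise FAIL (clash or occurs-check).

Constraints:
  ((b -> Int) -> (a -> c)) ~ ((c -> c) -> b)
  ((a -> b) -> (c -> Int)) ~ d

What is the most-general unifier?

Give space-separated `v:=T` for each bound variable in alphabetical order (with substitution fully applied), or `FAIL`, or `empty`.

Answer: FAIL

Derivation:
step 1: unify ((b -> Int) -> (a -> c)) ~ ((c -> c) -> b)  [subst: {-} | 1 pending]
  -> decompose arrow: push (b -> Int)~(c -> c), (a -> c)~b
step 2: unify (b -> Int) ~ (c -> c)  [subst: {-} | 2 pending]
  -> decompose arrow: push b~c, Int~c
step 3: unify b ~ c  [subst: {-} | 3 pending]
  bind b := c
step 4: unify Int ~ c  [subst: {b:=c} | 2 pending]
  bind c := Int
step 5: unify (a -> Int) ~ Int  [subst: {b:=c, c:=Int} | 1 pending]
  clash: (a -> Int) vs Int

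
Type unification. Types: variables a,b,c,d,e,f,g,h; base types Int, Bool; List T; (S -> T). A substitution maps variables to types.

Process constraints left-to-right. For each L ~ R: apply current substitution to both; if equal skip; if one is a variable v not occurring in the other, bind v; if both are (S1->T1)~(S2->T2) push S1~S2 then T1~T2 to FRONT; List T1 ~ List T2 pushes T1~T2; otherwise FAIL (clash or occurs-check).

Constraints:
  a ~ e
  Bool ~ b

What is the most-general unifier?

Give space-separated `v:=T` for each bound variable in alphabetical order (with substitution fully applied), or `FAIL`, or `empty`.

step 1: unify a ~ e  [subst: {-} | 1 pending]
  bind a := e
step 2: unify Bool ~ b  [subst: {a:=e} | 0 pending]
  bind b := Bool

Answer: a:=e b:=Bool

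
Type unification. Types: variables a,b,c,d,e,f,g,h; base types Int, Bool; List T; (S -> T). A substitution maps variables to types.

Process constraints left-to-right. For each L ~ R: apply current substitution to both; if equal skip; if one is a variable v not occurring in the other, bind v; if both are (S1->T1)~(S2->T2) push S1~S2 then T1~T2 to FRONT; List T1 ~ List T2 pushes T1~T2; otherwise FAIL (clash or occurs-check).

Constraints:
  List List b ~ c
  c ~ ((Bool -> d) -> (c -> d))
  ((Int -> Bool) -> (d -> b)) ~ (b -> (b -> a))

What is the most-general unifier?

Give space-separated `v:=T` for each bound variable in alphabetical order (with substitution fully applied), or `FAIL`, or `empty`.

step 1: unify List List b ~ c  [subst: {-} | 2 pending]
  bind c := List List b
step 2: unify List List b ~ ((Bool -> d) -> (List List b -> d))  [subst: {c:=List List b} | 1 pending]
  clash: List List b vs ((Bool -> d) -> (List List b -> d))

Answer: FAIL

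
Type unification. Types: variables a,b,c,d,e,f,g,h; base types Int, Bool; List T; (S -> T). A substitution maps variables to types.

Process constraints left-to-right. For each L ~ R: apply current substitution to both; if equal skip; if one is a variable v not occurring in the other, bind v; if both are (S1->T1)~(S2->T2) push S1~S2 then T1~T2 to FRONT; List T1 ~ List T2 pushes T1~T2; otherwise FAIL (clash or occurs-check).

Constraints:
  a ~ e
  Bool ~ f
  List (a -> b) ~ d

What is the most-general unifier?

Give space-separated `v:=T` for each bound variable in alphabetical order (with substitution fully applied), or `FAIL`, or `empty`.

step 1: unify a ~ e  [subst: {-} | 2 pending]
  bind a := e
step 2: unify Bool ~ f  [subst: {a:=e} | 1 pending]
  bind f := Bool
step 3: unify List (e -> b) ~ d  [subst: {a:=e, f:=Bool} | 0 pending]
  bind d := List (e -> b)

Answer: a:=e d:=List (e -> b) f:=Bool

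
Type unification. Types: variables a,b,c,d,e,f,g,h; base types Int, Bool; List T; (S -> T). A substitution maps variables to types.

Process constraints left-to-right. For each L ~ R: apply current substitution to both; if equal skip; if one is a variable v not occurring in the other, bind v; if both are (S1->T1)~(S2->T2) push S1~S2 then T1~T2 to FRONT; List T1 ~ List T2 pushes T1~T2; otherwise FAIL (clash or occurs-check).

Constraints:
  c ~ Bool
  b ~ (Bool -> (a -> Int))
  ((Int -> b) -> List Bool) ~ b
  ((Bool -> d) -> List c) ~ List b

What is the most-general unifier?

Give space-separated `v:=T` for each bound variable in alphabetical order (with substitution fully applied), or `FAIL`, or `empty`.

step 1: unify c ~ Bool  [subst: {-} | 3 pending]
  bind c := Bool
step 2: unify b ~ (Bool -> (a -> Int))  [subst: {c:=Bool} | 2 pending]
  bind b := (Bool -> (a -> Int))
step 3: unify ((Int -> (Bool -> (a -> Int))) -> List Bool) ~ (Bool -> (a -> Int))  [subst: {c:=Bool, b:=(Bool -> (a -> Int))} | 1 pending]
  -> decompose arrow: push (Int -> (Bool -> (a -> Int)))~Bool, List Bool~(a -> Int)
step 4: unify (Int -> (Bool -> (a -> Int))) ~ Bool  [subst: {c:=Bool, b:=(Bool -> (a -> Int))} | 2 pending]
  clash: (Int -> (Bool -> (a -> Int))) vs Bool

Answer: FAIL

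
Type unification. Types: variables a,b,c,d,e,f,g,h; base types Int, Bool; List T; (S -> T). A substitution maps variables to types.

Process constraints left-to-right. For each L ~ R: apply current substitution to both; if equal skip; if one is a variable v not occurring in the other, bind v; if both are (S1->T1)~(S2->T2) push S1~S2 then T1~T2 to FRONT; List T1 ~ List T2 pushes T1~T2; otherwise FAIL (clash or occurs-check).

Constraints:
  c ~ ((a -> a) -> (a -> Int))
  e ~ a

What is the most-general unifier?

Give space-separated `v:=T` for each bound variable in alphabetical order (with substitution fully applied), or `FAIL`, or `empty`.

step 1: unify c ~ ((a -> a) -> (a -> Int))  [subst: {-} | 1 pending]
  bind c := ((a -> a) -> (a -> Int))
step 2: unify e ~ a  [subst: {c:=((a -> a) -> (a -> Int))} | 0 pending]
  bind e := a

Answer: c:=((a -> a) -> (a -> Int)) e:=a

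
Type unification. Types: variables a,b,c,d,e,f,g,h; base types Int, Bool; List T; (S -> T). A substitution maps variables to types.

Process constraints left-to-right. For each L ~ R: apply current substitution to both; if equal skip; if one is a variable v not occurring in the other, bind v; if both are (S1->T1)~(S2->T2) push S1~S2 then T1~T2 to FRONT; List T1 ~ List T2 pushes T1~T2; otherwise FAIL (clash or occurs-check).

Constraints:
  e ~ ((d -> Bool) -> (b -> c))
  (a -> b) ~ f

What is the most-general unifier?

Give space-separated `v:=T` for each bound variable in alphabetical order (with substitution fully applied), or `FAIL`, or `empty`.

step 1: unify e ~ ((d -> Bool) -> (b -> c))  [subst: {-} | 1 pending]
  bind e := ((d -> Bool) -> (b -> c))
step 2: unify (a -> b) ~ f  [subst: {e:=((d -> Bool) -> (b -> c))} | 0 pending]
  bind f := (a -> b)

Answer: e:=((d -> Bool) -> (b -> c)) f:=(a -> b)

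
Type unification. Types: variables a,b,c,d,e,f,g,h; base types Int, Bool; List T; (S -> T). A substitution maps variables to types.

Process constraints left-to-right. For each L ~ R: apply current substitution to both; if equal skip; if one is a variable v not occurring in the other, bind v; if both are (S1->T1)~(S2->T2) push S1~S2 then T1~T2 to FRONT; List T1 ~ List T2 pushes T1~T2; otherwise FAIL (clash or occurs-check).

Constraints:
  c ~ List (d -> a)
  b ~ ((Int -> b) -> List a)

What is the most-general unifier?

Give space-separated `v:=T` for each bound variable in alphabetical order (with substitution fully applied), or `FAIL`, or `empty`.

step 1: unify c ~ List (d -> a)  [subst: {-} | 1 pending]
  bind c := List (d -> a)
step 2: unify b ~ ((Int -> b) -> List a)  [subst: {c:=List (d -> a)} | 0 pending]
  occurs-check fail: b in ((Int -> b) -> List a)

Answer: FAIL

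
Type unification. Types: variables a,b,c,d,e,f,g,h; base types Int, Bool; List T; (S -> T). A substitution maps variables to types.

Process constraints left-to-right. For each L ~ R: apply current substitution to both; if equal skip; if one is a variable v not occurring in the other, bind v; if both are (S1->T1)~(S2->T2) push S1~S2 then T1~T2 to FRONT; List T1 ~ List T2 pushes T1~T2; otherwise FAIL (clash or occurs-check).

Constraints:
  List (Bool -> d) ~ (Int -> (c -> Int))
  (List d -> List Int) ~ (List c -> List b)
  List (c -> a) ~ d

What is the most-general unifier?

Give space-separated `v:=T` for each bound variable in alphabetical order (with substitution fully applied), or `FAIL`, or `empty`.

step 1: unify List (Bool -> d) ~ (Int -> (c -> Int))  [subst: {-} | 2 pending]
  clash: List (Bool -> d) vs (Int -> (c -> Int))

Answer: FAIL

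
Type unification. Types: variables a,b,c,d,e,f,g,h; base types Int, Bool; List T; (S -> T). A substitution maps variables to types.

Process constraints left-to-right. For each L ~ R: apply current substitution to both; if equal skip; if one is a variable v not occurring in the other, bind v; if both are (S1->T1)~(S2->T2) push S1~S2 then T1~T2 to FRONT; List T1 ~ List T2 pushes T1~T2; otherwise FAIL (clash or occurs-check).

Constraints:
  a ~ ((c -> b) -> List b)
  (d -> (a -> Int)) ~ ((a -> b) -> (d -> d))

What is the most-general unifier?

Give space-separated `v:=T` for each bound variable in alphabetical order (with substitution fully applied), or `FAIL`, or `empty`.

step 1: unify a ~ ((c -> b) -> List b)  [subst: {-} | 1 pending]
  bind a := ((c -> b) -> List b)
step 2: unify (d -> (((c -> b) -> List b) -> Int)) ~ ((((c -> b) -> List b) -> b) -> (d -> d))  [subst: {a:=((c -> b) -> List b)} | 0 pending]
  -> decompose arrow: push d~(((c -> b) -> List b) -> b), (((c -> b) -> List b) -> Int)~(d -> d)
step 3: unify d ~ (((c -> b) -> List b) -> b)  [subst: {a:=((c -> b) -> List b)} | 1 pending]
  bind d := (((c -> b) -> List b) -> b)
step 4: unify (((c -> b) -> List b) -> Int) ~ ((((c -> b) -> List b) -> b) -> (((c -> b) -> List b) -> b))  [subst: {a:=((c -> b) -> List b), d:=(((c -> b) -> List b) -> b)} | 0 pending]
  -> decompose arrow: push ((c -> b) -> List b)~(((c -> b) -> List b) -> b), Int~(((c -> b) -> List b) -> b)
step 5: unify ((c -> b) -> List b) ~ (((c -> b) -> List b) -> b)  [subst: {a:=((c -> b) -> List b), d:=(((c -> b) -> List b) -> b)} | 1 pending]
  -> decompose arrow: push (c -> b)~((c -> b) -> List b), List b~b
step 6: unify (c -> b) ~ ((c -> b) -> List b)  [subst: {a:=((c -> b) -> List b), d:=(((c -> b) -> List b) -> b)} | 2 pending]
  -> decompose arrow: push c~(c -> b), b~List b
step 7: unify c ~ (c -> b)  [subst: {a:=((c -> b) -> List b), d:=(((c -> b) -> List b) -> b)} | 3 pending]
  occurs-check fail: c in (c -> b)

Answer: FAIL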